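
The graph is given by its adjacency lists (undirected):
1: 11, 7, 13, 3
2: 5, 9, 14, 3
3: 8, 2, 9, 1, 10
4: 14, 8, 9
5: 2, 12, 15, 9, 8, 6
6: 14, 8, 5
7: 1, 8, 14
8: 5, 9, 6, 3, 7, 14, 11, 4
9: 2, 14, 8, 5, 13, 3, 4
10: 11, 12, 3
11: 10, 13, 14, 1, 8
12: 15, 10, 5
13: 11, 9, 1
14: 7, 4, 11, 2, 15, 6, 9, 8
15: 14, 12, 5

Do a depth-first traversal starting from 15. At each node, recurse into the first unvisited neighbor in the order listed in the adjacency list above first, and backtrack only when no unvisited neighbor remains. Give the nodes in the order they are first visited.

15, 14, 7, 1, 11, 10, 12, 5, 2, 9, 8, 6, 3, 4, 13

Visit 15
15 → 14
14 → 7
7 → 1
1 → 11
11 → 10
10 → 12
12 → 5
5 → 2
2 → 9
9 → 8
8 → 6
8 → 3
8 → 4
9 → 13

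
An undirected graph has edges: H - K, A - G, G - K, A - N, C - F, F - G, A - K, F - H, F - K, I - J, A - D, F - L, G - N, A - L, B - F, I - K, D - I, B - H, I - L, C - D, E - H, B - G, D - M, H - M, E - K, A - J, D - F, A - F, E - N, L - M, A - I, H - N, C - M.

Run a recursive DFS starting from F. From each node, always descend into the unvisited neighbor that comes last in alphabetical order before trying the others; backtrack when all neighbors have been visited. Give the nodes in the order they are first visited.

Visit F
F → L
L → M
M → H
H → N
N → G
G → K
K → I
I → J
J → A
A → D
D → C
K → E
G → B

F -> L -> M -> H -> N -> G -> K -> I -> J -> A -> D -> C -> E -> B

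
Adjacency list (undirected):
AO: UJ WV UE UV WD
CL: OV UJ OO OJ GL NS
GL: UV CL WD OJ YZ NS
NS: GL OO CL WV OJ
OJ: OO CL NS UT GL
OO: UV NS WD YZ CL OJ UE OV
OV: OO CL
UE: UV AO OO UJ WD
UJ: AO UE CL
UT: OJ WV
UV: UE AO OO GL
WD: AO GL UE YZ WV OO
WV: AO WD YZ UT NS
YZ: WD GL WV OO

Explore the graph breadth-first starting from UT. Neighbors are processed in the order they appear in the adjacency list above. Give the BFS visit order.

Visit UT; enqueue OJ, WV → queue [OJ, WV]
Visit OJ; enqueue OO, CL, NS, GL → queue [WV, OO, CL, NS, GL]
Visit WV; enqueue AO, WD, YZ → queue [OO, CL, NS, GL, AO, WD, YZ]
Visit OO; enqueue UV, UE, OV → queue [CL, NS, GL, AO, WD, YZ, UV, UE, OV]
Visit CL; enqueue UJ → queue [NS, GL, AO, WD, YZ, UV, UE, OV, UJ]
Visit NS → queue [GL, AO, WD, YZ, UV, UE, OV, UJ]
Visit GL → queue [AO, WD, YZ, UV, UE, OV, UJ]
Visit AO → queue [WD, YZ, UV, UE, OV, UJ]
Visit WD → queue [YZ, UV, UE, OV, UJ]
Visit YZ → queue [UV, UE, OV, UJ]
Visit UV → queue [UE, OV, UJ]
Visit UE → queue [OV, UJ]
Visit OV → queue [UJ]
Visit UJ → queue []

UT, OJ, WV, OO, CL, NS, GL, AO, WD, YZ, UV, UE, OV, UJ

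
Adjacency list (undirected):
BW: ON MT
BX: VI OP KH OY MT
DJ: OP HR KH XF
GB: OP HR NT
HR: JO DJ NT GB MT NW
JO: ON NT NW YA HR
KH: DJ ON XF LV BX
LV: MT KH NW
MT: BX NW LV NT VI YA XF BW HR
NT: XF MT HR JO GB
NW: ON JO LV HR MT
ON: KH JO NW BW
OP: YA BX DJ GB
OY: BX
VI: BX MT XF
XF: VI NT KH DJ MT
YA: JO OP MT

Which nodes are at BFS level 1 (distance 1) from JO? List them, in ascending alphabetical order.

HR, NT, NW, ON, YA

Level 0: JO
Level 1: HR, NT, NW, ON, YA
Level 2: BW, DJ, GB, KH, LV, MT, OP, XF
Level 3: BX, VI
Level 4: OY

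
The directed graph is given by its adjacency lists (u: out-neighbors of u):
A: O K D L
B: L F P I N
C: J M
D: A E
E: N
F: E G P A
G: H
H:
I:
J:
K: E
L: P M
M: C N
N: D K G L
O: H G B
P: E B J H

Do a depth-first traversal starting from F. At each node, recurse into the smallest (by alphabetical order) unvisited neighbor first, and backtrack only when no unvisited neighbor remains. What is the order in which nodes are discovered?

F, A, D, E, N, G, H, K, L, M, C, J, P, B, I, O

Visit F
F → A
A → D
D → E
E → N
N → G
G → H
N → K
N → L
L → M
M → C
C → J
L → P
P → B
B → I
A → O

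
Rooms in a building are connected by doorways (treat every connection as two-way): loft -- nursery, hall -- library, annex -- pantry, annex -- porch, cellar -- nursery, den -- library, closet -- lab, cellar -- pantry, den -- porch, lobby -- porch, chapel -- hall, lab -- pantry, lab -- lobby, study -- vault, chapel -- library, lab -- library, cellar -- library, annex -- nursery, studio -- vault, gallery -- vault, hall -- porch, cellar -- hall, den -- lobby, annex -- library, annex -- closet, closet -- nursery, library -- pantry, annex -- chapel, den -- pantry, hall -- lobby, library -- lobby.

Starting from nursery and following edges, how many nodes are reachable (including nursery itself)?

BFS from nursery visits: nursery, loft, closet, cellar, annex, lab, pantry, library, hall, porch, chapel, lobby, den
Reachable nodes: 13 of 17 total.

13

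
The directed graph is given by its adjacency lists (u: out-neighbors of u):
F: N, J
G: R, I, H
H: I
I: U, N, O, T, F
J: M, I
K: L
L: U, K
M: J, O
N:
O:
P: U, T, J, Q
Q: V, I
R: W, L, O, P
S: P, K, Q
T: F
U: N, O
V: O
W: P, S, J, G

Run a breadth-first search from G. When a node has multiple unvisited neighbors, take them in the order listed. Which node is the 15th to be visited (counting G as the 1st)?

K

Visit G; enqueue R, I, H → queue [R, I, H]
Visit R; enqueue W, L, O, P → queue [I, H, W, L, O, P]
Visit I; enqueue U, N, T, F → queue [H, W, L, O, P, U, N, T, F]
Visit H → queue [W, L, O, P, U, N, T, F]
Visit W; enqueue S, J → queue [L, O, P, U, N, T, F, S, J]
Visit L; enqueue K → queue [O, P, U, N, T, F, S, J, K]
Visit O → queue [P, U, N, T, F, S, J, K]
Visit P; enqueue Q → queue [U, N, T, F, S, J, K, Q]
Visit U → queue [N, T, F, S, J, K, Q]
Visit N → queue [T, F, S, J, K, Q]
Visit T → queue [F, S, J, K, Q]
Visit F → queue [S, J, K, Q]
Visit S → queue [J, K, Q]
Visit J; enqueue M → queue [K, Q, M]
Visit K → queue [Q, M]
Visit Q; enqueue V → queue [M, V]
Visit M → queue [V]
Visit V → queue []

Visit order: G, R, I, H, W, L, O, P, U, N, T, F, S, J, K, Q, M, V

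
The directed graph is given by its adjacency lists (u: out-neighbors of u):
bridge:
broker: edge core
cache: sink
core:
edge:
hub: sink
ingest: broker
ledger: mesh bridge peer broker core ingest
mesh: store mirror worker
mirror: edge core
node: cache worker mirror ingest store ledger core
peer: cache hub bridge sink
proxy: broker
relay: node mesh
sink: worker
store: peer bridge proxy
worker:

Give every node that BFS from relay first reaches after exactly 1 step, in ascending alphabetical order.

mesh, node

Level 0: relay
Level 1: mesh, node
Level 2: cache, core, ingest, ledger, mirror, store, worker
Level 3: bridge, broker, edge, peer, proxy, sink
Level 4: hub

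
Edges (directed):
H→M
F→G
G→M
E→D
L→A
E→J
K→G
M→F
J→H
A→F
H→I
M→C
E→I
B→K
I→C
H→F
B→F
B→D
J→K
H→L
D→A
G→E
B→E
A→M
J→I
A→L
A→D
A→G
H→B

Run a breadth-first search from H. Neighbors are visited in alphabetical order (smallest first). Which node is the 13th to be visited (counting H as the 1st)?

J

Visit H; enqueue B, F, I, L, M → queue [B, F, I, L, M]
Visit B; enqueue D, E, K → queue [F, I, L, M, D, E, K]
Visit F; enqueue G → queue [I, L, M, D, E, K, G]
Visit I; enqueue C → queue [L, M, D, E, K, G, C]
Visit L; enqueue A → queue [M, D, E, K, G, C, A]
Visit M → queue [D, E, K, G, C, A]
Visit D → queue [E, K, G, C, A]
Visit E; enqueue J → queue [K, G, C, A, J]
Visit K → queue [G, C, A, J]
Visit G → queue [C, A, J]
Visit C → queue [A, J]
Visit A → queue [J]
Visit J → queue []

Visit order: H, B, F, I, L, M, D, E, K, G, C, A, J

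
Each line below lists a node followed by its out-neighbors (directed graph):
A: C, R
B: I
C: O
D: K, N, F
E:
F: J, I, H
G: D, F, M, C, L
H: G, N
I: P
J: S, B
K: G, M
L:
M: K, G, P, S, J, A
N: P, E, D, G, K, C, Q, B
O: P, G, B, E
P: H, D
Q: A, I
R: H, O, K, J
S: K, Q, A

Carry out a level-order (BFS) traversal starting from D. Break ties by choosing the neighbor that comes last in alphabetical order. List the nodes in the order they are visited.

Visit D; enqueue N, K, F → queue [N, K, F]
Visit N; enqueue Q, P, G, E, C, B → queue [K, F, Q, P, G, E, C, B]
Visit K; enqueue M → queue [F, Q, P, G, E, C, B, M]
Visit F; enqueue J, I, H → queue [Q, P, G, E, C, B, M, J, I, H]
Visit Q; enqueue A → queue [P, G, E, C, B, M, J, I, H, A]
Visit P → queue [G, E, C, B, M, J, I, H, A]
Visit G; enqueue L → queue [E, C, B, M, J, I, H, A, L]
Visit E → queue [C, B, M, J, I, H, A, L]
Visit C; enqueue O → queue [B, M, J, I, H, A, L, O]
Visit B → queue [M, J, I, H, A, L, O]
Visit M; enqueue S → queue [J, I, H, A, L, O, S]
Visit J → queue [I, H, A, L, O, S]
Visit I → queue [H, A, L, O, S]
Visit H → queue [A, L, O, S]
Visit A; enqueue R → queue [L, O, S, R]
Visit L → queue [O, S, R]
Visit O → queue [S, R]
Visit S → queue [R]
Visit R → queue []

D → N → K → F → Q → P → G → E → C → B → M → J → I → H → A → L → O → S → R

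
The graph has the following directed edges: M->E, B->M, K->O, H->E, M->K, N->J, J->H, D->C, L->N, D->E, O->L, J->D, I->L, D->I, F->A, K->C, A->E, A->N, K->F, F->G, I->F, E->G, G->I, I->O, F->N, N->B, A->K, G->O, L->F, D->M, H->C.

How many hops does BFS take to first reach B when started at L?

2

Level 0: L
Level 1: F, N
Level 2: A, B, G, J
Level 3: D, E, H, I, K, M, O
Level 4: C
B first appears at level 2.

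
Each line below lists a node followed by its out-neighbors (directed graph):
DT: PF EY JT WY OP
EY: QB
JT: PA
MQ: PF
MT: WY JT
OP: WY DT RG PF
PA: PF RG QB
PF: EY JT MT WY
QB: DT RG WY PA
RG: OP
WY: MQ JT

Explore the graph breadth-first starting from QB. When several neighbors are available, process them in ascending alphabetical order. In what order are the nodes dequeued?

QB, DT, PA, RG, WY, EY, JT, OP, PF, MQ, MT

Visit QB; enqueue DT, PA, RG, WY → queue [DT, PA, RG, WY]
Visit DT; enqueue EY, JT, OP, PF → queue [PA, RG, WY, EY, JT, OP, PF]
Visit PA → queue [RG, WY, EY, JT, OP, PF]
Visit RG → queue [WY, EY, JT, OP, PF]
Visit WY; enqueue MQ → queue [EY, JT, OP, PF, MQ]
Visit EY → queue [JT, OP, PF, MQ]
Visit JT → queue [OP, PF, MQ]
Visit OP → queue [PF, MQ]
Visit PF; enqueue MT → queue [MQ, MT]
Visit MQ → queue [MT]
Visit MT → queue []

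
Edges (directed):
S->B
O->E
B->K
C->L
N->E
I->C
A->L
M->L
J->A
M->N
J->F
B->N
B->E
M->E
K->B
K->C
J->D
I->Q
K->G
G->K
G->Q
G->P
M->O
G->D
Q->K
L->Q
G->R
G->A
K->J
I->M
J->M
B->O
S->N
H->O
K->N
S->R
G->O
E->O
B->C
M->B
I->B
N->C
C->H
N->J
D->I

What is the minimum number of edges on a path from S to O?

Level 0: S
Level 1: B, N, R
Level 2: C, E, J, K, O
Level 3: A, D, F, G, H, L, M
Level 4: I, P, Q
O first appears at level 2.

2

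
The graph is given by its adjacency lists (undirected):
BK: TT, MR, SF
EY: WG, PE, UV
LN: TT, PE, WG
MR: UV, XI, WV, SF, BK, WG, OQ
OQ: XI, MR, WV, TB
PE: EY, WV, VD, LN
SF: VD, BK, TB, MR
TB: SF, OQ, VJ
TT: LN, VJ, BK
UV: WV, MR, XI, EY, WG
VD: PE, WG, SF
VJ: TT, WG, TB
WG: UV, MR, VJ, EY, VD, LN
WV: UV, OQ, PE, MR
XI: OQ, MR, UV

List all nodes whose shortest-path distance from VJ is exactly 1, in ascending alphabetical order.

Level 0: VJ
Level 1: TB, TT, WG
Level 2: BK, EY, LN, MR, OQ, SF, UV, VD
Level 3: PE, WV, XI

TB, TT, WG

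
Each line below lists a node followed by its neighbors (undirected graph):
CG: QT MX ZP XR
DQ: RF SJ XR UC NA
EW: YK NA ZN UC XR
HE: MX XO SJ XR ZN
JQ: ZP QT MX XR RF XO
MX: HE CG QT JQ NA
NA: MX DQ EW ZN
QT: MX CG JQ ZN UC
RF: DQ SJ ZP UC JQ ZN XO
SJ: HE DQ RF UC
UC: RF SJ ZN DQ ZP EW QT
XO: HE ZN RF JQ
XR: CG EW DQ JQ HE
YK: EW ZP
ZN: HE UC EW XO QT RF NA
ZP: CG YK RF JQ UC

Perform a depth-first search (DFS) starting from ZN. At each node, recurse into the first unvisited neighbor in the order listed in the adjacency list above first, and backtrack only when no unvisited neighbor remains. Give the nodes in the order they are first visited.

ZN, HE, MX, CG, QT, JQ, ZP, YK, EW, NA, DQ, RF, SJ, UC, XO, XR

Visit ZN
ZN → HE
HE → MX
MX → CG
CG → QT
QT → JQ
JQ → ZP
ZP → YK
YK → EW
EW → NA
NA → DQ
DQ → RF
RF → SJ
SJ → UC
RF → XO
DQ → XR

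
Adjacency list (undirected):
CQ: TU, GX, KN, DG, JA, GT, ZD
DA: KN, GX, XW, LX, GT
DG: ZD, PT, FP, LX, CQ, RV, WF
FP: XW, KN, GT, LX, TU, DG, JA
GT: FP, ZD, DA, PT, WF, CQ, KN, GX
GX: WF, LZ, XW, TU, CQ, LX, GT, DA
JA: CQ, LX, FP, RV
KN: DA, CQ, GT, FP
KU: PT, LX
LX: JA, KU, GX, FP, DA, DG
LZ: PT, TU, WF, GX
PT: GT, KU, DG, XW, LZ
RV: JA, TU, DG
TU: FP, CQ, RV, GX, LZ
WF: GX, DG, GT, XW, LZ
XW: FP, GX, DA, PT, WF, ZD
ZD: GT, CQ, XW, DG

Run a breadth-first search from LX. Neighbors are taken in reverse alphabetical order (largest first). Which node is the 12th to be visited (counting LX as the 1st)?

Visit LX; enqueue KU, JA, GX, FP, DG, DA → queue [KU, JA, GX, FP, DG, DA]
Visit KU; enqueue PT → queue [JA, GX, FP, DG, DA, PT]
Visit JA; enqueue RV, CQ → queue [GX, FP, DG, DA, PT, RV, CQ]
Visit GX; enqueue XW, WF, TU, LZ, GT → queue [FP, DG, DA, PT, RV, CQ, XW, WF, TU, LZ, GT]
Visit FP; enqueue KN → queue [DG, DA, PT, RV, CQ, XW, WF, TU, LZ, GT, KN]
Visit DG; enqueue ZD → queue [DA, PT, RV, CQ, XW, WF, TU, LZ, GT, KN, ZD]
Visit DA → queue [PT, RV, CQ, XW, WF, TU, LZ, GT, KN, ZD]
Visit PT → queue [RV, CQ, XW, WF, TU, LZ, GT, KN, ZD]
Visit RV → queue [CQ, XW, WF, TU, LZ, GT, KN, ZD]
Visit CQ → queue [XW, WF, TU, LZ, GT, KN, ZD]
Visit XW → queue [WF, TU, LZ, GT, KN, ZD]
Visit WF → queue [TU, LZ, GT, KN, ZD]
Visit TU → queue [LZ, GT, KN, ZD]
Visit LZ → queue [GT, KN, ZD]
Visit GT → queue [KN, ZD]
Visit KN → queue [ZD]
Visit ZD → queue []

Visit order: LX, KU, JA, GX, FP, DG, DA, PT, RV, CQ, XW, WF, TU, LZ, GT, KN, ZD

WF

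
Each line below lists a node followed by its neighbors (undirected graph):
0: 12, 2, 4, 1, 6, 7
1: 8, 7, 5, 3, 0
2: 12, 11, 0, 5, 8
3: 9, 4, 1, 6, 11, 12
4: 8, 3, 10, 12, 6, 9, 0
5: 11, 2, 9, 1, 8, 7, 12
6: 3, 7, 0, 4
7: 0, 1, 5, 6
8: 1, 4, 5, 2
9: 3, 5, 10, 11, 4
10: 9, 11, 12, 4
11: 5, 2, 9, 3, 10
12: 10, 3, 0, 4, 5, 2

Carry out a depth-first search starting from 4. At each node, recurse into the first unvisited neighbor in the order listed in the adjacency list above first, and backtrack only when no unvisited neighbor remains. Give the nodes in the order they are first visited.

4 -> 8 -> 1 -> 7 -> 0 -> 12 -> 10 -> 9 -> 3 -> 6 -> 11 -> 5 -> 2

Visit 4
4 → 8
8 → 1
1 → 7
7 → 0
0 → 12
12 → 10
10 → 9
9 → 3
3 → 6
3 → 11
11 → 5
5 → 2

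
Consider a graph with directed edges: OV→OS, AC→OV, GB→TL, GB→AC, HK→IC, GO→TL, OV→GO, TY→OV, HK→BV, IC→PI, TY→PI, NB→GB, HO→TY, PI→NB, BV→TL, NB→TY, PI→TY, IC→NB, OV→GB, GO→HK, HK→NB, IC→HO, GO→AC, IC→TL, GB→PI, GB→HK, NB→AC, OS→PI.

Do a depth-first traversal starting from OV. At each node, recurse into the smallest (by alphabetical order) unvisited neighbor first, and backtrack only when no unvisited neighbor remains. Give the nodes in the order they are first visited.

OV, GB, AC, HK, BV, TL, IC, HO, TY, PI, NB, GO, OS

Visit OV
OV → GB
GB → AC
GB → HK
HK → BV
BV → TL
HK → IC
IC → HO
HO → TY
TY → PI
PI → NB
OV → GO
OV → OS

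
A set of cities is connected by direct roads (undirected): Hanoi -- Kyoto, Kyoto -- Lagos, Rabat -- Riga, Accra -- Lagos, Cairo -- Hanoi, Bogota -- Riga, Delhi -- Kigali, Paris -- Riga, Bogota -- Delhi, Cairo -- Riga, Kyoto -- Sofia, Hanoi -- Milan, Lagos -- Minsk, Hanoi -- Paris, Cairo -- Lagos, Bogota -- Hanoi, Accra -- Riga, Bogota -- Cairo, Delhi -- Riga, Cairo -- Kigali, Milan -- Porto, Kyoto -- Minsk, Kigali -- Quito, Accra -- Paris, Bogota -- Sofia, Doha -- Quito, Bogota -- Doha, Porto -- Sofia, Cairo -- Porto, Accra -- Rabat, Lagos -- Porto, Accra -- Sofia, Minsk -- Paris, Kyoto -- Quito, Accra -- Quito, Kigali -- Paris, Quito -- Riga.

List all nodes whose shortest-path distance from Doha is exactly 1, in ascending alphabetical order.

Level 0: Doha
Level 1: Bogota, Quito
Level 2: Accra, Cairo, Delhi, Hanoi, Kigali, Kyoto, Riga, Sofia
Level 3: Lagos, Milan, Minsk, Paris, Porto, Rabat

Bogota, Quito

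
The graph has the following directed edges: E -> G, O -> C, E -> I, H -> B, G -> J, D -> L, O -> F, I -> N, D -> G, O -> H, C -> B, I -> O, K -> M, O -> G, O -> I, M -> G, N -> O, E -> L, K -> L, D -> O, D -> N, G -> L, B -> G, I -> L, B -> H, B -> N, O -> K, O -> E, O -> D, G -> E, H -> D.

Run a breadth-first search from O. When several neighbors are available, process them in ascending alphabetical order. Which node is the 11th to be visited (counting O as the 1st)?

Visit O; enqueue C, D, E, F, G, H, I, K → queue [C, D, E, F, G, H, I, K]
Visit C; enqueue B → queue [D, E, F, G, H, I, K, B]
Visit D; enqueue L, N → queue [E, F, G, H, I, K, B, L, N]
Visit E → queue [F, G, H, I, K, B, L, N]
Visit F → queue [G, H, I, K, B, L, N]
Visit G; enqueue J → queue [H, I, K, B, L, N, J]
Visit H → queue [I, K, B, L, N, J]
Visit I → queue [K, B, L, N, J]
Visit K; enqueue M → queue [B, L, N, J, M]
Visit B → queue [L, N, J, M]
Visit L → queue [N, J, M]
Visit N → queue [J, M]
Visit J → queue [M]
Visit M → queue []

Visit order: O, C, D, E, F, G, H, I, K, B, L, N, J, M

L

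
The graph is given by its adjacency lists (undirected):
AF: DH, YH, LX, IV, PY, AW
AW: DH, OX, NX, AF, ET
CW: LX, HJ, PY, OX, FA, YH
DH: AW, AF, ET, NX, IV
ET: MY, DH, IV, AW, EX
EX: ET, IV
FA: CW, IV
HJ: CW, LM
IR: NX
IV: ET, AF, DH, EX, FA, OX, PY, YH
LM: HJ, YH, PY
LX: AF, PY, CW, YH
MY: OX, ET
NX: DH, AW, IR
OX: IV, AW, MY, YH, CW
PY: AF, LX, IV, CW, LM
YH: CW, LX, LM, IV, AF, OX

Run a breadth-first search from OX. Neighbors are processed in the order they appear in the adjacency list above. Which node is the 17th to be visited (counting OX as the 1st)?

Visit OX; enqueue IV, AW, MY, YH, CW → queue [IV, AW, MY, YH, CW]
Visit IV; enqueue ET, AF, DH, EX, FA, PY → queue [AW, MY, YH, CW, ET, AF, DH, EX, FA, PY]
Visit AW; enqueue NX → queue [MY, YH, CW, ET, AF, DH, EX, FA, PY, NX]
Visit MY → queue [YH, CW, ET, AF, DH, EX, FA, PY, NX]
Visit YH; enqueue LX, LM → queue [CW, ET, AF, DH, EX, FA, PY, NX, LX, LM]
Visit CW; enqueue HJ → queue [ET, AF, DH, EX, FA, PY, NX, LX, LM, HJ]
Visit ET → queue [AF, DH, EX, FA, PY, NX, LX, LM, HJ]
Visit AF → queue [DH, EX, FA, PY, NX, LX, LM, HJ]
Visit DH → queue [EX, FA, PY, NX, LX, LM, HJ]
Visit EX → queue [FA, PY, NX, LX, LM, HJ]
Visit FA → queue [PY, NX, LX, LM, HJ]
Visit PY → queue [NX, LX, LM, HJ]
Visit NX; enqueue IR → queue [LX, LM, HJ, IR]
Visit LX → queue [LM, HJ, IR]
Visit LM → queue [HJ, IR]
Visit HJ → queue [IR]
Visit IR → queue []

Visit order: OX, IV, AW, MY, YH, CW, ET, AF, DH, EX, FA, PY, NX, LX, LM, HJ, IR

IR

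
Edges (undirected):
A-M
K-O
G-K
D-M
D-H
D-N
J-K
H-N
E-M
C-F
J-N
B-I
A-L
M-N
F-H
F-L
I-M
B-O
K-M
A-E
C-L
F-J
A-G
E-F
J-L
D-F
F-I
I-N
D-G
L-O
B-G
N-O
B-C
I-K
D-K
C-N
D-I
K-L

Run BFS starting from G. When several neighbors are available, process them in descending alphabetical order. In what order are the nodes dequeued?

G, K, D, B, A, O, M, L, J, I, N, H, F, C, E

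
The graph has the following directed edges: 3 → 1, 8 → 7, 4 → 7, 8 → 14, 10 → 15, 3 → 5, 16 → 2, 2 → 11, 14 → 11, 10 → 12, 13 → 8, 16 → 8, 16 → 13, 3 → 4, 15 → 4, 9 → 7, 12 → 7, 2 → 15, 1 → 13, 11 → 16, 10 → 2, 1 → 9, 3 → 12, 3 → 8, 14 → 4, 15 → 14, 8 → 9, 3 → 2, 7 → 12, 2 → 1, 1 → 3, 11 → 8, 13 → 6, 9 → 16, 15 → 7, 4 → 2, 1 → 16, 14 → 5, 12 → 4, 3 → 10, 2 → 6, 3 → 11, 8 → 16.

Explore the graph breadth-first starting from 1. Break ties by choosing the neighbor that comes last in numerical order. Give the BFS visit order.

1 -> 16 -> 13 -> 9 -> 3 -> 8 -> 2 -> 6 -> 7 -> 12 -> 11 -> 10 -> 5 -> 4 -> 14 -> 15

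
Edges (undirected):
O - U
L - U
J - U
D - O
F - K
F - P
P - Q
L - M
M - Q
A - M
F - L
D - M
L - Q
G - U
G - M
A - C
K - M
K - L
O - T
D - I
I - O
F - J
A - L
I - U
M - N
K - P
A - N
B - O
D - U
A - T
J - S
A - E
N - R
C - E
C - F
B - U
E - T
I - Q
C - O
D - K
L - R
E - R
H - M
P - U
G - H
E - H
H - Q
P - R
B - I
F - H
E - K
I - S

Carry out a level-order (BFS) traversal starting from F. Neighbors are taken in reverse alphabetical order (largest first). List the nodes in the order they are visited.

F, P, L, K, J, H, C, U, R, Q, M, A, E, D, S, G, O, I, B, N, T

Visit F; enqueue P, L, K, J, H, C → queue [P, L, K, J, H, C]
Visit P; enqueue U, R, Q → queue [L, K, J, H, C, U, R, Q]
Visit L; enqueue M, A → queue [K, J, H, C, U, R, Q, M, A]
Visit K; enqueue E, D → queue [J, H, C, U, R, Q, M, A, E, D]
Visit J; enqueue S → queue [H, C, U, R, Q, M, A, E, D, S]
Visit H; enqueue G → queue [C, U, R, Q, M, A, E, D, S, G]
Visit C; enqueue O → queue [U, R, Q, M, A, E, D, S, G, O]
Visit U; enqueue I, B → queue [R, Q, M, A, E, D, S, G, O, I, B]
Visit R; enqueue N → queue [Q, M, A, E, D, S, G, O, I, B, N]
Visit Q → queue [M, A, E, D, S, G, O, I, B, N]
Visit M → queue [A, E, D, S, G, O, I, B, N]
Visit A; enqueue T → queue [E, D, S, G, O, I, B, N, T]
Visit E → queue [D, S, G, O, I, B, N, T]
Visit D → queue [S, G, O, I, B, N, T]
Visit S → queue [G, O, I, B, N, T]
Visit G → queue [O, I, B, N, T]
Visit O → queue [I, B, N, T]
Visit I → queue [B, N, T]
Visit B → queue [N, T]
Visit N → queue [T]
Visit T → queue []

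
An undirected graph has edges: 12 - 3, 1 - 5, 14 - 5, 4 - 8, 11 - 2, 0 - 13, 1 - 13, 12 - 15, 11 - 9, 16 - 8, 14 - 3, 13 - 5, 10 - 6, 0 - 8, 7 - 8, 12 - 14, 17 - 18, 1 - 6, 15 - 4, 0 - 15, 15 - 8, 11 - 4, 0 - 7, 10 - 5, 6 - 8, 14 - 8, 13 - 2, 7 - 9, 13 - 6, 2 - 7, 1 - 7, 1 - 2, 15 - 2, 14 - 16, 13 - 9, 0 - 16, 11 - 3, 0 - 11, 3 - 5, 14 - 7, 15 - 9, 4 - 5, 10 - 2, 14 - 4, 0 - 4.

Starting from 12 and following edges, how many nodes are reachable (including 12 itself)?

BFS from 12 visits: 12, 3, 14, 15, 5, 11, 4, 7, 8, 16, 0, 2, 9, 1, 10, 13, 6
Reachable nodes: 17 of 19 total.

17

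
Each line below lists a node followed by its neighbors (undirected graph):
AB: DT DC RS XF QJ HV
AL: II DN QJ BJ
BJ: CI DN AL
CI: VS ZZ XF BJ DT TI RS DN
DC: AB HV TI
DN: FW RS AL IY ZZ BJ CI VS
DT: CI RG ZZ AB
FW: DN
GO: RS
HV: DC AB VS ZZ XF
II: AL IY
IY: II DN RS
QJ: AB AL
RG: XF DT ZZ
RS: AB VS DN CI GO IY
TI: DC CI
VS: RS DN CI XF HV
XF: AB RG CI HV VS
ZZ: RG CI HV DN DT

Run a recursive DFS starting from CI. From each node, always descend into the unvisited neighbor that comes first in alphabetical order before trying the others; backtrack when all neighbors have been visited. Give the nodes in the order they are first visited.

CI BJ AL DN FW IY II RS AB DC HV VS XF RG DT ZZ TI QJ GO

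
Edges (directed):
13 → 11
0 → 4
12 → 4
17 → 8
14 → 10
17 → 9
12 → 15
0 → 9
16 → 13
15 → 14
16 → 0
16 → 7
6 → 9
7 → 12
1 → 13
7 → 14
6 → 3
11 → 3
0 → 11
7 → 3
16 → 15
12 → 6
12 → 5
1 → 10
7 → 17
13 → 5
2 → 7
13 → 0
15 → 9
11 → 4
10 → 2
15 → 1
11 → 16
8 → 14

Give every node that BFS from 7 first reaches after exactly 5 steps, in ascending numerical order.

Level 0: 7
Level 1: 3, 12, 14, 17
Level 2: 4, 5, 6, 8, 9, 10, 15
Level 3: 1, 2
Level 4: 13
Level 5: 0, 11
Level 6: 16

0, 11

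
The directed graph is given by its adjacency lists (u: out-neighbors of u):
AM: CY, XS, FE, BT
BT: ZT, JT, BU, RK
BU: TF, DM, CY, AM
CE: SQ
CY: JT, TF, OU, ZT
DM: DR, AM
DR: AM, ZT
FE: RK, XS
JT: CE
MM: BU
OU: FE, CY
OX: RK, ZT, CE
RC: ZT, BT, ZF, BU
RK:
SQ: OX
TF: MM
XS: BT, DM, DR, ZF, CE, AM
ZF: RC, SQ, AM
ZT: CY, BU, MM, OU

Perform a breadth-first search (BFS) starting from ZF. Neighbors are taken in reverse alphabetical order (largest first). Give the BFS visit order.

Visit ZF; enqueue SQ, RC, AM → queue [SQ, RC, AM]
Visit SQ; enqueue OX → queue [RC, AM, OX]
Visit RC; enqueue ZT, BU, BT → queue [AM, OX, ZT, BU, BT]
Visit AM; enqueue XS, FE, CY → queue [OX, ZT, BU, BT, XS, FE, CY]
Visit OX; enqueue RK, CE → queue [ZT, BU, BT, XS, FE, CY, RK, CE]
Visit ZT; enqueue OU, MM → queue [BU, BT, XS, FE, CY, RK, CE, OU, MM]
Visit BU; enqueue TF, DM → queue [BT, XS, FE, CY, RK, CE, OU, MM, TF, DM]
Visit BT; enqueue JT → queue [XS, FE, CY, RK, CE, OU, MM, TF, DM, JT]
Visit XS; enqueue DR → queue [FE, CY, RK, CE, OU, MM, TF, DM, JT, DR]
Visit FE → queue [CY, RK, CE, OU, MM, TF, DM, JT, DR]
Visit CY → queue [RK, CE, OU, MM, TF, DM, JT, DR]
Visit RK → queue [CE, OU, MM, TF, DM, JT, DR]
Visit CE → queue [OU, MM, TF, DM, JT, DR]
Visit OU → queue [MM, TF, DM, JT, DR]
Visit MM → queue [TF, DM, JT, DR]
Visit TF → queue [DM, JT, DR]
Visit DM → queue [JT, DR]
Visit JT → queue [DR]
Visit DR → queue []

ZF -> SQ -> RC -> AM -> OX -> ZT -> BU -> BT -> XS -> FE -> CY -> RK -> CE -> OU -> MM -> TF -> DM -> JT -> DR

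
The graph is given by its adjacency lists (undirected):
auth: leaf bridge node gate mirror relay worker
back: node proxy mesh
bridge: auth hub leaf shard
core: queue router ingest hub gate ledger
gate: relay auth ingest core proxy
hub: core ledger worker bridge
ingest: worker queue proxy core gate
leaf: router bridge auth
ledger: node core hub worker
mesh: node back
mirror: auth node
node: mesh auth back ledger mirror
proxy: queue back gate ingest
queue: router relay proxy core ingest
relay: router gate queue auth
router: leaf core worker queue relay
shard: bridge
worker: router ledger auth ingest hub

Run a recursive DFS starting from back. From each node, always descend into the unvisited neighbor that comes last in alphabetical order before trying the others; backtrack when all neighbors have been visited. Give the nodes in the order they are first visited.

back, proxy, queue, router, worker, ledger, node, mirror, auth, relay, gate, ingest, core, hub, bridge, shard, leaf, mesh

Visit back
back → proxy
proxy → queue
queue → router
router → worker
worker → ledger
ledger → node
node → mirror
mirror → auth
auth → relay
relay → gate
gate → ingest
ingest → core
core → hub
hub → bridge
bridge → shard
bridge → leaf
node → mesh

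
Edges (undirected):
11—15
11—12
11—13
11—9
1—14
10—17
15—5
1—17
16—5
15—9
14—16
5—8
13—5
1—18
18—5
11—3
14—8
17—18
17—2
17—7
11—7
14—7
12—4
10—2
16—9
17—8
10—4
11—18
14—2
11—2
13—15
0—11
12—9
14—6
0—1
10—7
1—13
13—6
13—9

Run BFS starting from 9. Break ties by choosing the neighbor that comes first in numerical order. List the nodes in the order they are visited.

Visit 9; enqueue 11, 12, 13, 15, 16 → queue [11, 12, 13, 15, 16]
Visit 11; enqueue 0, 2, 3, 7, 18 → queue [12, 13, 15, 16, 0, 2, 3, 7, 18]
Visit 12; enqueue 4 → queue [13, 15, 16, 0, 2, 3, 7, 18, 4]
Visit 13; enqueue 1, 5, 6 → queue [15, 16, 0, 2, 3, 7, 18, 4, 1, 5, 6]
Visit 15 → queue [16, 0, 2, 3, 7, 18, 4, 1, 5, 6]
Visit 16; enqueue 14 → queue [0, 2, 3, 7, 18, 4, 1, 5, 6, 14]
Visit 0 → queue [2, 3, 7, 18, 4, 1, 5, 6, 14]
Visit 2; enqueue 10, 17 → queue [3, 7, 18, 4, 1, 5, 6, 14, 10, 17]
Visit 3 → queue [7, 18, 4, 1, 5, 6, 14, 10, 17]
Visit 7 → queue [18, 4, 1, 5, 6, 14, 10, 17]
Visit 18 → queue [4, 1, 5, 6, 14, 10, 17]
Visit 4 → queue [1, 5, 6, 14, 10, 17]
Visit 1 → queue [5, 6, 14, 10, 17]
Visit 5; enqueue 8 → queue [6, 14, 10, 17, 8]
Visit 6 → queue [14, 10, 17, 8]
Visit 14 → queue [10, 17, 8]
Visit 10 → queue [17, 8]
Visit 17 → queue [8]
Visit 8 → queue []

9 → 11 → 12 → 13 → 15 → 16 → 0 → 2 → 3 → 7 → 18 → 4 → 1 → 5 → 6 → 14 → 10 → 17 → 8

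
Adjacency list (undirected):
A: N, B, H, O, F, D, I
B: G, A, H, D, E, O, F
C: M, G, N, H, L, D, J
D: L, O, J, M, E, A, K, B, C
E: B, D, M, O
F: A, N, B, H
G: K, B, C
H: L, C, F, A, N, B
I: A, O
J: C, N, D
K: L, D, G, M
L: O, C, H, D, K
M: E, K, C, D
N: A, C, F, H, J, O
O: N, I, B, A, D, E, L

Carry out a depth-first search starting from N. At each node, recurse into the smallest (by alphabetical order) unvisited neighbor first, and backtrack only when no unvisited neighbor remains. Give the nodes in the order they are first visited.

N A B D C G K L H F O E M I J

Visit N
N → A
A → B
B → D
D → C
C → G
G → K
K → L
L → H
H → F
L → O
O → E
E → M
O → I
C → J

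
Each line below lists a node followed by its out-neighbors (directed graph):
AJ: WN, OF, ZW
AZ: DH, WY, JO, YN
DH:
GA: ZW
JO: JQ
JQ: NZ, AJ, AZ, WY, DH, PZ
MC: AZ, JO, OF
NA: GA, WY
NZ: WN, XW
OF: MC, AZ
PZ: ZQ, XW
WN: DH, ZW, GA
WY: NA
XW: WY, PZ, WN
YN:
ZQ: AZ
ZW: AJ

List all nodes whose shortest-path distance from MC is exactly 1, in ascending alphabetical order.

AZ, JO, OF

Level 0: MC
Level 1: AZ, JO, OF
Level 2: DH, JQ, WY, YN
Level 3: AJ, NA, NZ, PZ
Level 4: GA, WN, XW, ZQ, ZW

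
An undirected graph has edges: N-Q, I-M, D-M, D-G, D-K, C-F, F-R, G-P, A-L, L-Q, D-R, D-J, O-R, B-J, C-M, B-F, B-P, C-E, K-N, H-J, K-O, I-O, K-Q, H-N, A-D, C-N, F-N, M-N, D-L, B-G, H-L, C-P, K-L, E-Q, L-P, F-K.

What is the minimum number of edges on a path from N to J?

2

Level 0: N
Level 1: C, F, H, K, M, Q
Level 2: B, D, E, I, J, L, O, P, R
Level 3: A, G
J first appears at level 2.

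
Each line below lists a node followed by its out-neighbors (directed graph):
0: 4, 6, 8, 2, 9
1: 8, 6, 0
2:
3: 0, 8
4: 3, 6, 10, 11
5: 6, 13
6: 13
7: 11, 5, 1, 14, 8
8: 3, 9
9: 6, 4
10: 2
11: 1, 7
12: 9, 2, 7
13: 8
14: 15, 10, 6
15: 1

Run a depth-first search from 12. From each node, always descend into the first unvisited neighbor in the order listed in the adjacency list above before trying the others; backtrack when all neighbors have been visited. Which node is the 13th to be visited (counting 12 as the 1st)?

7

Visit 12
12 → 9
9 → 6
6 → 13
13 → 8
8 → 3
3 → 0
0 → 4
4 → 10
10 → 2
4 → 11
11 → 1
11 → 7
7 → 5
7 → 14
14 → 15

Visit order: 12, 9, 6, 13, 8, 3, 0, 4, 10, 2, 11, 1, 7, 5, 14, 15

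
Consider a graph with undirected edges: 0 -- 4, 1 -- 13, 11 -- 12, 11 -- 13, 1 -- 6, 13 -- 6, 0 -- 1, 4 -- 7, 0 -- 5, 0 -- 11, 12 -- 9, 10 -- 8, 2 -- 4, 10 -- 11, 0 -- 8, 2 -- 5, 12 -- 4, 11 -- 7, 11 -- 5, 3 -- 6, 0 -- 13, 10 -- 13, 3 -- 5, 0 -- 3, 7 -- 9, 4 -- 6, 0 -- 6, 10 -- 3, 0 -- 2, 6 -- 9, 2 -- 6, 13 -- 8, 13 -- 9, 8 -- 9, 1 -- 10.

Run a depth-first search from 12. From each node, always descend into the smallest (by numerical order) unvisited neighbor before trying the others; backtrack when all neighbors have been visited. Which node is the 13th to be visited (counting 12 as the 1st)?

Visit 12
12 → 4
4 → 0
0 → 1
1 → 6
6 → 2
2 → 5
5 → 3
3 → 10
10 → 8
8 → 9
9 → 7
7 → 11
11 → 13

Visit order: 12, 4, 0, 1, 6, 2, 5, 3, 10, 8, 9, 7, 11, 13

11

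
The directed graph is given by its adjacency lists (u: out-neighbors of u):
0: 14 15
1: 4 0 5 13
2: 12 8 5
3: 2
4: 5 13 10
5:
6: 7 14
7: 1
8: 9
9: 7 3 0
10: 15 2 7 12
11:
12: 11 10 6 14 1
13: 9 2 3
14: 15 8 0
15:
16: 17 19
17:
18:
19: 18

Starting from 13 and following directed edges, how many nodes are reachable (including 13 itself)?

16

BFS from 13 visits: 13, 2, 3, 9, 5, 8, 12, 0, 7, 1, 6, 10, 11, 14, 15, 4
Reachable nodes: 16 of 20 total.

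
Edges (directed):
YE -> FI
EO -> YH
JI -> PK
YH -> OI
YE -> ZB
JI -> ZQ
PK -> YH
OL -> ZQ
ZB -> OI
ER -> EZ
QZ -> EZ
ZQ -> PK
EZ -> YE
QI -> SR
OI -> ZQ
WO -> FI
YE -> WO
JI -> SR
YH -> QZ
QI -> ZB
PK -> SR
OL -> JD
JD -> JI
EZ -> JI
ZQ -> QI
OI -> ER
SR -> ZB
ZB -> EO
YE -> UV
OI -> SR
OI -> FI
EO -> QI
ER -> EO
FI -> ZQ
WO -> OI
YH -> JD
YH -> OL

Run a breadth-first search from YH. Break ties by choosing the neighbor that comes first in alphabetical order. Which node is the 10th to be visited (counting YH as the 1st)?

Visit YH; enqueue JD, OI, OL, QZ → queue [JD, OI, OL, QZ]
Visit JD; enqueue JI → queue [OI, OL, QZ, JI]
Visit OI; enqueue ER, FI, SR, ZQ → queue [OL, QZ, JI, ER, FI, SR, ZQ]
Visit OL → queue [QZ, JI, ER, FI, SR, ZQ]
Visit QZ; enqueue EZ → queue [JI, ER, FI, SR, ZQ, EZ]
Visit JI; enqueue PK → queue [ER, FI, SR, ZQ, EZ, PK]
Visit ER; enqueue EO → queue [FI, SR, ZQ, EZ, PK, EO]
Visit FI → queue [SR, ZQ, EZ, PK, EO]
Visit SR; enqueue ZB → queue [ZQ, EZ, PK, EO, ZB]
Visit ZQ; enqueue QI → queue [EZ, PK, EO, ZB, QI]
Visit EZ; enqueue YE → queue [PK, EO, ZB, QI, YE]
Visit PK → queue [EO, ZB, QI, YE]
Visit EO → queue [ZB, QI, YE]
Visit ZB → queue [QI, YE]
Visit QI → queue [YE]
Visit YE; enqueue UV, WO → queue [UV, WO]
Visit UV → queue [WO]
Visit WO → queue []

Visit order: YH, JD, OI, OL, QZ, JI, ER, FI, SR, ZQ, EZ, PK, EO, ZB, QI, YE, UV, WO

ZQ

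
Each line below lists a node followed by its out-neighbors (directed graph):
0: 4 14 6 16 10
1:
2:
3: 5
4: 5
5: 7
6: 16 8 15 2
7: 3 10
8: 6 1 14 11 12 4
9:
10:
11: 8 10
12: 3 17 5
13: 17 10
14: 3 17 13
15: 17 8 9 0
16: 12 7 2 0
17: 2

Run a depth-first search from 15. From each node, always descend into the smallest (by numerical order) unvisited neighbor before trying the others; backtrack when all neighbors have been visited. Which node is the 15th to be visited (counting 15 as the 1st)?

14

Visit 15
15 → 0
0 → 4
4 → 5
5 → 7
7 → 3
7 → 10
0 → 6
6 → 2
6 → 8
8 → 1
8 → 11
8 → 12
12 → 17
8 → 14
14 → 13
6 → 16
15 → 9

Visit order: 15, 0, 4, 5, 7, 3, 10, 6, 2, 8, 1, 11, 12, 17, 14, 13, 16, 9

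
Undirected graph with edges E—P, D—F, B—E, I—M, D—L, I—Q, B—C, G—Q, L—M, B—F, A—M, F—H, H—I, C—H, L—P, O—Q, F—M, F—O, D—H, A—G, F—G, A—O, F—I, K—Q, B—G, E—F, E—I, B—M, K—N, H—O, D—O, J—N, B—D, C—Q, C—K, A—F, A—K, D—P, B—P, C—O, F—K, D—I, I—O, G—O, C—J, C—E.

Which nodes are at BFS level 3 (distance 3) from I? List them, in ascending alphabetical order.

J, N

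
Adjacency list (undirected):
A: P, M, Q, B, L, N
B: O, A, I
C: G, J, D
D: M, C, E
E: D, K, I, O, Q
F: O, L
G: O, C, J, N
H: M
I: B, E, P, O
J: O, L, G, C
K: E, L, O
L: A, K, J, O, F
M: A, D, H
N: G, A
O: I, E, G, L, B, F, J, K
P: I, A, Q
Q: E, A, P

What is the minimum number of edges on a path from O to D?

2

Level 0: O
Level 1: B, E, F, G, I, J, K, L
Level 2: A, C, D, N, P, Q
Level 3: M
Level 4: H
D first appears at level 2.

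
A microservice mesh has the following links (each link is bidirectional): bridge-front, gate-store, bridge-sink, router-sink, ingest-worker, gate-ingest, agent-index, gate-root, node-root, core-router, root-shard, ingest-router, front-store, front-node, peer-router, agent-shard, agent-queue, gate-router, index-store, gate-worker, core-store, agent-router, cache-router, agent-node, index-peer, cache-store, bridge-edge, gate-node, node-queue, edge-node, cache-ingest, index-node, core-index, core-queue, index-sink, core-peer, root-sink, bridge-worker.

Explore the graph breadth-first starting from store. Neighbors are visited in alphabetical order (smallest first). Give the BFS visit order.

store cache core front gate index ingest router peer queue bridge node root worker agent sink edge shard

Visit store; enqueue cache, core, front, gate, index → queue [cache, core, front, gate, index]
Visit cache; enqueue ingest, router → queue [core, front, gate, index, ingest, router]
Visit core; enqueue peer, queue → queue [front, gate, index, ingest, router, peer, queue]
Visit front; enqueue bridge, node → queue [gate, index, ingest, router, peer, queue, bridge, node]
Visit gate; enqueue root, worker → queue [index, ingest, router, peer, queue, bridge, node, root, worker]
Visit index; enqueue agent, sink → queue [ingest, router, peer, queue, bridge, node, root, worker, agent, sink]
Visit ingest → queue [router, peer, queue, bridge, node, root, worker, agent, sink]
Visit router → queue [peer, queue, bridge, node, root, worker, agent, sink]
Visit peer → queue [queue, bridge, node, root, worker, agent, sink]
Visit queue → queue [bridge, node, root, worker, agent, sink]
Visit bridge; enqueue edge → queue [node, root, worker, agent, sink, edge]
Visit node → queue [root, worker, agent, sink, edge]
Visit root; enqueue shard → queue [worker, agent, sink, edge, shard]
Visit worker → queue [agent, sink, edge, shard]
Visit agent → queue [sink, edge, shard]
Visit sink → queue [edge, shard]
Visit edge → queue [shard]
Visit shard → queue []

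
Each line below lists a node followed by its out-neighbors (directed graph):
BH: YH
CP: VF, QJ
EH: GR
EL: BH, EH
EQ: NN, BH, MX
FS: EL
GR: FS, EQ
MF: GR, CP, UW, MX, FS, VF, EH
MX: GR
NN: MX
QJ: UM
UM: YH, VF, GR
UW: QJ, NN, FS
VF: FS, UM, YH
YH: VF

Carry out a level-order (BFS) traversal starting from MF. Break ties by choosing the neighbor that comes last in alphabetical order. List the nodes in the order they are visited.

Visit MF; enqueue VF, UW, MX, GR, FS, EH, CP → queue [VF, UW, MX, GR, FS, EH, CP]
Visit VF; enqueue YH, UM → queue [UW, MX, GR, FS, EH, CP, YH, UM]
Visit UW; enqueue QJ, NN → queue [MX, GR, FS, EH, CP, YH, UM, QJ, NN]
Visit MX → queue [GR, FS, EH, CP, YH, UM, QJ, NN]
Visit GR; enqueue EQ → queue [FS, EH, CP, YH, UM, QJ, NN, EQ]
Visit FS; enqueue EL → queue [EH, CP, YH, UM, QJ, NN, EQ, EL]
Visit EH → queue [CP, YH, UM, QJ, NN, EQ, EL]
Visit CP → queue [YH, UM, QJ, NN, EQ, EL]
Visit YH → queue [UM, QJ, NN, EQ, EL]
Visit UM → queue [QJ, NN, EQ, EL]
Visit QJ → queue [NN, EQ, EL]
Visit NN → queue [EQ, EL]
Visit EQ; enqueue BH → queue [EL, BH]
Visit EL → queue [BH]
Visit BH → queue []

MF → VF → UW → MX → GR → FS → EH → CP → YH → UM → QJ → NN → EQ → EL → BH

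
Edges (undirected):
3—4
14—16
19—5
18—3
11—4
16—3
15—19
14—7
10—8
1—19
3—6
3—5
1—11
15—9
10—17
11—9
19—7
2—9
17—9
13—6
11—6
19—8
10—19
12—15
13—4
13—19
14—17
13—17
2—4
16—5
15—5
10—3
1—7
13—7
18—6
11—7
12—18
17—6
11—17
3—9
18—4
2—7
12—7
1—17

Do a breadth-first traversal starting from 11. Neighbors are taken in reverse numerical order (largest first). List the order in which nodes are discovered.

Visit 11; enqueue 17, 9, 7, 6, 4, 1 → queue [17, 9, 7, 6, 4, 1]
Visit 17; enqueue 14, 13, 10 → queue [9, 7, 6, 4, 1, 14, 13, 10]
Visit 9; enqueue 15, 3, 2 → queue [7, 6, 4, 1, 14, 13, 10, 15, 3, 2]
Visit 7; enqueue 19, 12 → queue [6, 4, 1, 14, 13, 10, 15, 3, 2, 19, 12]
Visit 6; enqueue 18 → queue [4, 1, 14, 13, 10, 15, 3, 2, 19, 12, 18]
Visit 4 → queue [1, 14, 13, 10, 15, 3, 2, 19, 12, 18]
Visit 1 → queue [14, 13, 10, 15, 3, 2, 19, 12, 18]
Visit 14; enqueue 16 → queue [13, 10, 15, 3, 2, 19, 12, 18, 16]
Visit 13 → queue [10, 15, 3, 2, 19, 12, 18, 16]
Visit 10; enqueue 8 → queue [15, 3, 2, 19, 12, 18, 16, 8]
Visit 15; enqueue 5 → queue [3, 2, 19, 12, 18, 16, 8, 5]
Visit 3 → queue [2, 19, 12, 18, 16, 8, 5]
Visit 2 → queue [19, 12, 18, 16, 8, 5]
Visit 19 → queue [12, 18, 16, 8, 5]
Visit 12 → queue [18, 16, 8, 5]
Visit 18 → queue [16, 8, 5]
Visit 16 → queue [8, 5]
Visit 8 → queue [5]
Visit 5 → queue []

11 -> 17 -> 9 -> 7 -> 6 -> 4 -> 1 -> 14 -> 13 -> 10 -> 15 -> 3 -> 2 -> 19 -> 12 -> 18 -> 16 -> 8 -> 5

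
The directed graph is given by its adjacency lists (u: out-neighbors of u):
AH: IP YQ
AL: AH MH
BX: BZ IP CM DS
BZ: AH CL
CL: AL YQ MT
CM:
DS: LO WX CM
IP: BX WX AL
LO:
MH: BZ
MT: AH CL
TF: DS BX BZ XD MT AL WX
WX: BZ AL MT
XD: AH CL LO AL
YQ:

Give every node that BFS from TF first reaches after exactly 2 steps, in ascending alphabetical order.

Level 0: TF
Level 1: AL, BX, BZ, DS, MT, WX, XD
Level 2: AH, CL, CM, IP, LO, MH
Level 3: YQ

AH, CL, CM, IP, LO, MH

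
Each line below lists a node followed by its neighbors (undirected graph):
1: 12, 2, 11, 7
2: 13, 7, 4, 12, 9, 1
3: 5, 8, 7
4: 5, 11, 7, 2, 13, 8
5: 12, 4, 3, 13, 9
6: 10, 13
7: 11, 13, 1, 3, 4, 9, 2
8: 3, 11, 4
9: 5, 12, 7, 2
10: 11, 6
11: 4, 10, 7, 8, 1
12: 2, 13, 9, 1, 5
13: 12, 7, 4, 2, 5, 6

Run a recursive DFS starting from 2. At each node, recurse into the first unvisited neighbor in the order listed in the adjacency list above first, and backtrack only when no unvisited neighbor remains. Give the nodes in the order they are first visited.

Visit 2
2 → 13
13 → 12
12 → 9
9 → 5
5 → 4
4 → 11
11 → 10
10 → 6
11 → 7
7 → 1
7 → 3
3 → 8

2 -> 13 -> 12 -> 9 -> 5 -> 4 -> 11 -> 10 -> 6 -> 7 -> 1 -> 3 -> 8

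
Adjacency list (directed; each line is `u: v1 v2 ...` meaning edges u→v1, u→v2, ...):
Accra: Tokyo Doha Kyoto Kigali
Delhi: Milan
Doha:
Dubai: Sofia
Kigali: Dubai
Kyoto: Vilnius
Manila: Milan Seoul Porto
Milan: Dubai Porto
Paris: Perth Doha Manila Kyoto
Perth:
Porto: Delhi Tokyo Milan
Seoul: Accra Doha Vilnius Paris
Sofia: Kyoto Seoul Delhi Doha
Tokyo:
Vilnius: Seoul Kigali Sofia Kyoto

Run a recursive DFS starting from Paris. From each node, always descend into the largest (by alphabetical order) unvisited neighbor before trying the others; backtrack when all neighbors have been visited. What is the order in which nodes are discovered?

Paris, Perth, Manila, Seoul, Vilnius, Sofia, Kyoto, Doha, Delhi, Milan, Porto, Tokyo, Dubai, Kigali, Accra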